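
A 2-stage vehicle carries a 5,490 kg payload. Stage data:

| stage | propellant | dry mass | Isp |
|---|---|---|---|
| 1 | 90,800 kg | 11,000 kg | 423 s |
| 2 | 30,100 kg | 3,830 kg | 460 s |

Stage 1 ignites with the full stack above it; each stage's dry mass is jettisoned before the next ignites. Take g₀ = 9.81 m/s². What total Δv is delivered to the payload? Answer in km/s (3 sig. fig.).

Ignition mass of stage 1 = 90,800+11,000 + 30,100+3,830 + 5,490 = 141,220 kg.
Stage 1: m₀ = 141,220 kg, m_f = 141,220 − 90,800 = 50,420 kg; Δv = 423×9.81×ln(2.801) = 4149.6×1.0299 ≈ 4274 m/s.
Stage 2: m₀ = 39,420 kg, m_f = 39,420 − 30,100 = 9,320 kg; Δv = 460×9.81×ln(4.23) = 4512.6×1.4421 ≈ 6508 m/s.
Total Δv = 4274 + 6508 = 10782 m/s.

Δv ≈ 10.8 km/s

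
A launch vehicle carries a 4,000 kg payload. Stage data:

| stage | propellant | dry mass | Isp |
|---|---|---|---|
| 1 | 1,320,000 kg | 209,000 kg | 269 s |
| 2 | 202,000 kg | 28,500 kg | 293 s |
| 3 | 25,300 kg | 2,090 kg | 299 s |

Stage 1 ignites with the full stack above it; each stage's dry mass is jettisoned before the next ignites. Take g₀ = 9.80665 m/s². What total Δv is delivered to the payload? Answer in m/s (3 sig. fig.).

Δv ≈ 12600 m/s

Ignition mass of stage 1 = 1,320,000+209,000 + 202,000+28,500 + 25,300+2,090 + 4,000 = 1,790,890 kg.
Stage 1: m₀ = 1,790,890 kg, m_f = 1,790,890 − 1,320,000 = 470,890 kg; Δv = 269×9.80665×ln(3.803) = 2638.0×1.3358 ≈ 3524 m/s.
Stage 2: m₀ = 261,890 kg, m_f = 261,890 − 202,000 = 59,890 kg; Δv = 293×9.80665×ln(4.373) = 2873.3×1.4754 ≈ 4239 m/s.
Stage 3: m₀ = 31,390 kg, m_f = 31,390 − 25,300 = 6,090 kg; Δv = 299×9.80665×ln(5.154) = 2932.2×1.6398 ≈ 4808 m/s.
Total Δv = 3524 + 4239 + 4808 = 12571 m/s.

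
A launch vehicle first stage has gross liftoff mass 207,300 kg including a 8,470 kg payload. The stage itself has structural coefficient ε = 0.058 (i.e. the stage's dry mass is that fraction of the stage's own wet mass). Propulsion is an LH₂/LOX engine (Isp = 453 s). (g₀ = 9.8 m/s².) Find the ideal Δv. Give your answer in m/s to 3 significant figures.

Stage wet mass = m₀ − payload = 207,300 − 8,470 = 198,830 kg.
Stage dry mass = ε × stage wet mass = 0.058 × 198,830 = 11,532.1 kg.
Burnout mass m_f = stage dry + payload = 11,532.1 + 8,470 = 20,002.1 kg.
v_e = Isp · g₀ = 453 × 9.8 = 4439.4 m/s.
By the Tsiolkovsky rocket equation, Δv = v_e · ln(207,300/20,002.1) = 4439.4 × ln(10.36) = 4439.4 × 2.3383 ≈ 10381 m/s.

Δv ≈ 10400 m/s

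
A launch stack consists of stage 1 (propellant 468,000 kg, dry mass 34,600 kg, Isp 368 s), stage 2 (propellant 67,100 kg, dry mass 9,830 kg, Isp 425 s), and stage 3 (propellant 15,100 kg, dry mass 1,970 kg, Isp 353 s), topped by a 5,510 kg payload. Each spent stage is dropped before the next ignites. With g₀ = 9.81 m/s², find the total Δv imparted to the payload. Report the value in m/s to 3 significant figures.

Δv ≈ 13900 m/s

Ignition mass of stage 1 = 468,000+34,600 + 67,100+9,830 + 15,100+1,970 + 5,510 = 602,110 kg.
Stage 1: m₀ = 602,110 kg, m_f = 602,110 − 468,000 = 134,110 kg; Δv = 368×9.81×ln(4.49) = 3610.1×1.5018 ≈ 5422 m/s.
Stage 2: m₀ = 99,510 kg, m_f = 99,510 − 67,100 = 32,410 kg; Δv = 425×9.81×ln(3.07) = 4169.2×1.1218 ≈ 4677 m/s.
Stage 3: m₀ = 22,580 kg, m_f = 22,580 − 15,100 = 7,480 kg; Δv = 353×9.81×ln(3.019) = 3462.9×1.1048 ≈ 3826 m/s.
Total Δv = 5422 + 4677 + 3826 = 13925 m/s.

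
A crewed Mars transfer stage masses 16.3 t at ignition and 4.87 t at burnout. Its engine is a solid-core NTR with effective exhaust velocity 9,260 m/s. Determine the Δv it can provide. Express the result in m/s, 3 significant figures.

Δv ≈ 11200 m/s

Δv = v_e · ln(m₀/m_f) = 9260.0 × ln(3.347) = 9260.0 × 1.2081 ≈ 11186.7 m/s.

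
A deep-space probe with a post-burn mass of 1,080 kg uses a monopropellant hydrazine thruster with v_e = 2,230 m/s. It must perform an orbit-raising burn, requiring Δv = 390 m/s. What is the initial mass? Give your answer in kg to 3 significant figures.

Rocket equation: m₀/m_f = exp(Δv / v_e) = exp(390 / 2230.0) = exp(0.1749) = 1.1911.
m₀ = m_f × 1.1911 = 1,080 × 1.1911 = 1,286.39 kg.

initial mass ≈ 1290 kg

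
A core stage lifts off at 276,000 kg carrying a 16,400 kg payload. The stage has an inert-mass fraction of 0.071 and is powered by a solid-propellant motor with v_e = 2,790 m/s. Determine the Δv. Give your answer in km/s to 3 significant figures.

Stage wet mass = m₀ − payload = 276,000 − 16,400 = 259,600 kg.
Stage dry mass = ε × stage wet mass = 0.071 × 259,600 = 18,431.6 kg.
Burnout mass m_f = stage dry + payload = 18,431.6 + 16,400 = 34,831.6 kg.
Rocket equation: Δv = v_e · ln(276,000/34,831.6) = 2790.0 × ln(7.924) = 2790.0 × 2.0699 ≈ 5775 m/s.

Δv ≈ 5.77 km/s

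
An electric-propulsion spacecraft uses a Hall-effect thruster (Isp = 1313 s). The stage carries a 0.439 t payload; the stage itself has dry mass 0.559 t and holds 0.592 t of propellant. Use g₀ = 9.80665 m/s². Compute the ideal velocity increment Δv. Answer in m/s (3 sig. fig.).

v_e = Isp · g₀ = 1313 × 9.80665 = 12876.1 m/s.
m₀ = payload + dry + propellant = 0.439 + 0.559 + 0.592 = 1.59 t.
m_f = payload + dry = 0.439 + 0.559 = 0.998 t.
From the ideal rocket equation, Δv = v_e · ln(m₀/m_f) = 12876.1 × ln(1.593) = 12876.1 × 0.4657 ≈ 5996.9 m/s.

Δv ≈ 6000 m/s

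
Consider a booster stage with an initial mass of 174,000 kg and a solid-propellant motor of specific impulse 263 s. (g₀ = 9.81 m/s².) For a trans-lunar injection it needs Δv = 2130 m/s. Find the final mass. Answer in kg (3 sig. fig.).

v_e = Isp · g₀ = 263 × 9.81 = 2580.0 m/s.
By the Tsiolkovsky rocket equation, m₀/m_f = exp(Δv / v_e) = exp(2130 / 2580.0) = exp(0.8256) = 2.2832.
m_f = m₀ / 2.2832 = 174,000 / 2.2832 = 76,208.8 kg.

final mass ≈ 76200 kg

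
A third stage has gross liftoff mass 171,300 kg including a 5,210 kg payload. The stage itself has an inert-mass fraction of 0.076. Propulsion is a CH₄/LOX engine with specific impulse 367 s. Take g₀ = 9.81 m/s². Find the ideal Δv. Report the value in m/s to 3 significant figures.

Δv ≈ 8150 m/s

Stage wet mass = m₀ − payload = 171,300 − 5,210 = 166,090 kg.
Stage dry mass = ε × stage wet mass = 0.076 × 166,090 = 12,622.8 kg.
Burnout mass m_f = stage dry + payload = 12,622.8 + 5,210 = 17,832.8 kg.
v_e = Isp · g₀ = 367 × 9.81 = 3600.3 m/s.
Δv = v_e · ln(171,300/17,832.8) = 3600.3 × ln(9.606) = 3600.3 × 2.2624 ≈ 8145 m/s.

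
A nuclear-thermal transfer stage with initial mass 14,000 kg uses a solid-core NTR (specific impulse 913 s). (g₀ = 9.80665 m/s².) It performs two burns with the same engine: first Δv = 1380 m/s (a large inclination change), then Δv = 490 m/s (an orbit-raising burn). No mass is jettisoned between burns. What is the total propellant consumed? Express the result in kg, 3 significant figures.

v_e = Isp · g₀ = 913 × 9.80665 = 8953.5 m/s.
After the first burn: m = 14000 × exp(−1380/8953.5) = 14000 × 0.85716 = 12,000.2 kg.
After the second burn: m = 12,000.2 × exp(−490/8953.5) = 12,000.2 × 0.94674 = 11,361.1 kg.
Total propellant = m₀ − m_final = 14000 − 11,361.1 = 2,638.9 kg.

total propellant consumed ≈ 2640 kg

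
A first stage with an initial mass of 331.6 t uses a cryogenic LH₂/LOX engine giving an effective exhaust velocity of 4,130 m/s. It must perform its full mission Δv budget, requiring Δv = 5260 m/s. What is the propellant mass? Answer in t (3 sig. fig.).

From the ideal rocket equation, m₀/m_f = exp(Δv / v_e) = exp(5260 / 4130.0) = exp(1.2736) = 3.5737.
m_f = 331.6 / 3.5737 = 92.789 t, so propellant = m₀ − m_f = 331.6 − 92.789 = 238.811 t.

propellant mass ≈ 239 t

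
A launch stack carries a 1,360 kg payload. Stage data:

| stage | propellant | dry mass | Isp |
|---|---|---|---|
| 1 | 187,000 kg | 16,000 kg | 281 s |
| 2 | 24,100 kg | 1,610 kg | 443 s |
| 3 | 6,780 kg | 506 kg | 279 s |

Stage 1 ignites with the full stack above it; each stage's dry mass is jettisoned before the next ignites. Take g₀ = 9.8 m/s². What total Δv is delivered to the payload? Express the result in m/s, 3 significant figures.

Ignition mass of stage 1 = 187,000+16,000 + 24,100+1,610 + 6,780+506 + 1,360 = 237,356 kg.
Stage 1: m₀ = 237,356 kg, m_f = 237,356 − 187,000 = 50,356 kg; Δv = 281×9.8×ln(4.714) = 2753.8×1.5504 ≈ 4270 m/s.
Stage 2: m₀ = 34,356 kg, m_f = 34,356 − 24,100 = 10,256 kg; Δv = 443×9.8×ln(3.35) = 4341.4×1.2089 ≈ 5248 m/s.
Stage 3: m₀ = 8,646 kg, m_f = 8,646 − 6,780 = 1,866 kg; Δv = 279×9.8×ln(4.633) = 2734.2×1.5333 ≈ 4192 m/s.
Total Δv = 4270 + 5248 + 4192 = 13710 m/s.

Δv ≈ 13700 m/s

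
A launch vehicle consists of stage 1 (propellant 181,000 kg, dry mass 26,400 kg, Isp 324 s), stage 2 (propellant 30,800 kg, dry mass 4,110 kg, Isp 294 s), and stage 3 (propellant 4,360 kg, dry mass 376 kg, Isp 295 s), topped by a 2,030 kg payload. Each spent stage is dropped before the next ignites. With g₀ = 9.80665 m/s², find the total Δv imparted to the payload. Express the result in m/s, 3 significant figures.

Ignition mass of stage 1 = 181,000+26,400 + 30,800+4,110 + 4,360+376 + 2,030 = 249,076 kg.
Stage 1: m₀ = 249,076 kg, m_f = 249,076 − 181,000 = 68,076 kg; Δv = 324×9.80665×ln(3.659) = 3177.4×1.2971 ≈ 4121 m/s.
Stage 2: m₀ = 41,676 kg, m_f = 41,676 − 30,800 = 10,876 kg; Δv = 294×9.80665×ln(3.832) = 2883.2×1.3434 ≈ 3873 m/s.
Stage 3: m₀ = 6,766 kg, m_f = 6,766 − 4,360 = 2,406 kg; Δv = 295×9.80665×ln(2.812) = 2893.0×1.0339 ≈ 2991 m/s.
Total Δv = 4121 + 3873 + 2991 = 10985 m/s.

Δv ≈ 11000 m/s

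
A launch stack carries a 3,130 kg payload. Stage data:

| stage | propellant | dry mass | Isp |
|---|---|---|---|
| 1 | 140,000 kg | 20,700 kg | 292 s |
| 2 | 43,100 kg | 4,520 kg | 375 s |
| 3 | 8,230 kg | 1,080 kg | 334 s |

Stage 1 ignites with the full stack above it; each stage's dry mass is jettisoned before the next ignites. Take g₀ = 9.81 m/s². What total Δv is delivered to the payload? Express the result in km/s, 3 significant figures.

Δv ≈ 11.1 km/s

Ignition mass of stage 1 = 140,000+20,700 + 43,100+4,520 + 8,230+1,080 + 3,130 = 220,760 kg.
Stage 1: m₀ = 220,760 kg, m_f = 220,760 − 140,000 = 80,760 kg; Δv = 292×9.81×ln(2.734) = 2864.5×1.0056 ≈ 2881 m/s.
Stage 2: m₀ = 60,060 kg, m_f = 60,060 − 43,100 = 16,960 kg; Δv = 375×9.81×ln(3.541) = 3678.8×1.2645 ≈ 4652 m/s.
Stage 3: m₀ = 12,440 kg, m_f = 12,440 − 8,230 = 4,210 kg; Δv = 334×9.81×ln(2.955) = 3276.5×1.0835 ≈ 3550 m/s.
Total Δv = 2881 + 4652 + 3550 = 11083 m/s.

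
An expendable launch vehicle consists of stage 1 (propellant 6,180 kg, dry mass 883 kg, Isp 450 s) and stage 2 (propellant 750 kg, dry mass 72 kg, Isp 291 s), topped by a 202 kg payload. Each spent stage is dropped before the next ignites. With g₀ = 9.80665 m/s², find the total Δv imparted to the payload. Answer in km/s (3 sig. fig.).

Ignition mass of stage 1 = 6,180+883 + 750+72 + 202 = 8,087 kg.
Stage 1: m₀ = 8,087 kg, m_f = 8,087 − 6,180 = 1,907 kg; Δv = 450×9.80665×ln(4.241) = 4413.0×1.4447 ≈ 6376 m/s.
Stage 2: m₀ = 1,024 kg, m_f = 1,024 − 750 = 274 kg; Δv = 291×9.80665×ln(3.737) = 2853.7×1.3183 ≈ 3762 m/s.
Total Δv = 6376 + 3762 = 10138 m/s.

Δv ≈ 10.1 km/s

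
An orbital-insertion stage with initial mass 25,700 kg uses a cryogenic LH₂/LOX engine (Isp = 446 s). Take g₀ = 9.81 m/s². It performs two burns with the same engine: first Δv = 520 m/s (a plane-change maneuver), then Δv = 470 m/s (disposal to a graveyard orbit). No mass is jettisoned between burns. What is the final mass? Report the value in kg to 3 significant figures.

v_e = Isp · g₀ = 446 × 9.81 = 4375.3 m/s.
After the first burn: m = 25700 × exp(−520/4375.3) = 25700 × 0.88794 = 22,820.1 kg.
After the second burn: m = 22,820.1 × exp(−470/4375.3) = 22,820.1 × 0.89815 = 20,495.9 kg.

final mass ≈ 20500 kg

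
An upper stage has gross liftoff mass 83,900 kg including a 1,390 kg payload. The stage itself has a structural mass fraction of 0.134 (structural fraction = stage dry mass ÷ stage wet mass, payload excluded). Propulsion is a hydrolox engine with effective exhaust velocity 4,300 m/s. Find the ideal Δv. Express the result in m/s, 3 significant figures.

Stage wet mass = m₀ − payload = 83,900 − 1,390 = 82,510 kg.
Stage dry mass = ε × stage wet mass = 0.134 × 82,510 = 11,056.3 kg.
Burnout mass m_f = stage dry + payload = 11,056.3 + 1,390 = 12,446.3 kg.
From the ideal rocket equation, Δv = v_e · ln(83,900/12,446.3) = 4300.0 × ln(6.741) = 4300.0 × 1.9082 ≈ 8205 m/s.

Δv ≈ 8210 m/s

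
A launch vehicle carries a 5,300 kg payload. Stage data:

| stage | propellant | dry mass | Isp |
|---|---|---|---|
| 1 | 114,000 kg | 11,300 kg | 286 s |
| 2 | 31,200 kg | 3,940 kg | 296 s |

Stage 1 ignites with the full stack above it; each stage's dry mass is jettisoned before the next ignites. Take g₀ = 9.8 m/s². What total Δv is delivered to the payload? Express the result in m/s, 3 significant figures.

Ignition mass of stage 1 = 114,000+11,300 + 31,200+3,940 + 5,300 = 165,740 kg.
Stage 1: m₀ = 165,740 kg, m_f = 165,740 − 114,000 = 51,740 kg; Δv = 286×9.8×ln(3.203) = 2802.8×1.1642 ≈ 3263 m/s.
Stage 2: m₀ = 40,440 kg, m_f = 40,440 − 31,200 = 9,240 kg; Δv = 296×9.8×ln(4.377) = 2900.8×1.4763 ≈ 4282 m/s.
Total Δv = 3263 + 4282 = 7545 m/s.

Δv ≈ 7550 m/s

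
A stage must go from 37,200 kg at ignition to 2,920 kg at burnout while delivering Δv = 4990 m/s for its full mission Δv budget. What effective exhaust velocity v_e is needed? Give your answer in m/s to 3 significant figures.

ln(m₀/m_f) = ln(37200/2920) = ln(12.74) = 2.5447.
Rocket equation: v_e = Δv / ln(m₀/m_f) = 4990 / 2.5447 = 1960.9 m/s.

v_e ≈ 1960 m/s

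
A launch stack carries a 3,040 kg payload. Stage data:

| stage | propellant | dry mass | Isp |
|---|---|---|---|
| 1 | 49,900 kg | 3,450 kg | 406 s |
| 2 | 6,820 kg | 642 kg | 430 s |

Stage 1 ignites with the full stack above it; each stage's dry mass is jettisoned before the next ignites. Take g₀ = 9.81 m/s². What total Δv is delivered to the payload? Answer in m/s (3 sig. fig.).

Δv ≈ 10500 m/s

Ignition mass of stage 1 = 49,900+3,450 + 6,820+642 + 3,040 = 63,852 kg.
Stage 1: m₀ = 63,852 kg, m_f = 63,852 − 49,900 = 13,952 kg; Δv = 406×9.81×ln(4.577) = 3982.9×1.5209 ≈ 6058 m/s.
Stage 2: m₀ = 10,502 kg, m_f = 10,502 − 6,820 = 3,682 kg; Δv = 430×9.81×ln(2.852) = 4218.3×1.0481 ≈ 4421 m/s.
Total Δv = 6058 + 4421 = 10479 m/s.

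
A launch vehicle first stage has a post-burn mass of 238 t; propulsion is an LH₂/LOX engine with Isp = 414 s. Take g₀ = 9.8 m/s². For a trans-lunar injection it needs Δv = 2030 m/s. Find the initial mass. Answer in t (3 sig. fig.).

v_e = Isp · g₀ = 414 × 9.8 = 4057.2 m/s.
m₀/m_f = exp(Δv / v_e) = exp(2030 / 4057.2) = exp(0.5003) = 1.6493.
m₀ = m_f × 1.6493 = 238 × 1.6493 = 392.533 t.

initial mass ≈ 393 t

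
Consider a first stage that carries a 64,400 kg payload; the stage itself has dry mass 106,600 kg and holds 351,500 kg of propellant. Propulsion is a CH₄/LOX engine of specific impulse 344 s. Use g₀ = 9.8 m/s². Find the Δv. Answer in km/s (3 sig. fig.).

v_e = Isp · g₀ = 344 × 9.8 = 3371.2 m/s.
m₀ = payload + dry + propellant = 64,400 + 106,600 + 351,500 = 522,500 kg.
m_f = payload + dry = 64,400 + 106,600 = 171,000 kg.
Rocket equation: Δv = v_e · ln(m₀/m_f) = 3371.2 × ln(3.056) = 3371.2 × 1.1170 ≈ 3765.5 m/s.

Δv ≈ 3.77 km/s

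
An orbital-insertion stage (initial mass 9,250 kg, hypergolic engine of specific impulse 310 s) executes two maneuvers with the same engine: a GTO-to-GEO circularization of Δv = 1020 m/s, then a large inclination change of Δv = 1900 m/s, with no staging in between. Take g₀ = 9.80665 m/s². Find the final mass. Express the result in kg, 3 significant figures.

final mass ≈ 3540 kg

v_e = Isp · g₀ = 310 × 9.80665 = 3040.1 m/s.
After the first burn: m = 9250 × exp(−1020/3040.1) = 9250 × 0.71497 = 6,613.47 kg.
After the second burn: m = 6,613.47 × exp(−1900/3040.1) = 6,613.47 × 0.53527 = 3,539.99 kg.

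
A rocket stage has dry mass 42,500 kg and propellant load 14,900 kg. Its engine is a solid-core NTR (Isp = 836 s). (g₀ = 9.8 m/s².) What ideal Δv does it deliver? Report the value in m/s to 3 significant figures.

v_e = Isp · g₀ = 836 × 9.8 = 8192.8 m/s.
m₀ = m_dry + m_prop = 42,500 + 14,900 = 57,400 kg.
Δv = v_e · ln(m₀/m_f) = 8192.8 × ln(1.351) = 8192.8 × 0.3005 ≈ 2462.3 m/s.

Δv ≈ 2460 m/s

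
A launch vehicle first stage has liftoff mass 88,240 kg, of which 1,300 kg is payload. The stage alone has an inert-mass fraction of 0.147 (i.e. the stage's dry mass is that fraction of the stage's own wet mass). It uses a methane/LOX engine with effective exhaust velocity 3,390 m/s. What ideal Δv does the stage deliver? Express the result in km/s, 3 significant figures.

Stage wet mass = m₀ − payload = 88,240 − 1,300 = 86,940 kg.
Stage dry mass = ε × stage wet mass = 0.147 × 86,940 = 12,780.2 kg.
Burnout mass m_f = stage dry + payload = 12,780.2 + 1,300 = 14,080.2 kg.
Δv = v_e · ln(88,240/14,080.2) = 3390.0 × ln(6.267) = 3390.0 × 1.8353 ≈ 6222 m/s.

Δv ≈ 6.22 km/s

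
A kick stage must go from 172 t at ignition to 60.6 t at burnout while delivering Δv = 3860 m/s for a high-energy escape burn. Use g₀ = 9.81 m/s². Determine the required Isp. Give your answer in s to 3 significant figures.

Isp ≈ 377 s

ln(m₀/m_f) = ln(172000/60600) = ln(2.838) = 1.0432.
v_e = Δv / ln(m₀/m_f) = 3860 / 1.0432 = 3700.2 m/s.
Isp = v_e / g₀ = 3700.2 / 9.81 = 377.2 s.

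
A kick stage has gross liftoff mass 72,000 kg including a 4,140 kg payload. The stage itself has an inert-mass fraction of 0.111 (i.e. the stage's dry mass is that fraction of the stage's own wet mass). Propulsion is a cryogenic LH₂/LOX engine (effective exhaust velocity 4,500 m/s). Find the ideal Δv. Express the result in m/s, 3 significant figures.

Δv ≈ 8190 m/s

Stage wet mass = m₀ − payload = 72,000 − 4,140 = 67,860 kg.
Stage dry mass = ε × stage wet mass = 0.111 × 67,860 = 7,532.46 kg.
Burnout mass m_f = stage dry + payload = 7,532.46 + 4,140 = 11,672.46 kg.
Using Δv = v_e ln(m₀/m_f): Δv = v_e · ln(72,000/11,672.46) = 4500.0 × ln(6.168) = 4500.0 × 1.8194 ≈ 8187 m/s.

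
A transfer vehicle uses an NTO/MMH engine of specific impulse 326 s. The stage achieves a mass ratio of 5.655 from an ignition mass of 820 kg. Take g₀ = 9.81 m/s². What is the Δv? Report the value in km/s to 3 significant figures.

v_e = Isp · g₀ = 326 × 9.81 = 3198.1 m/s.
Δv = v_e · ln(5.655) = 3198.1 × 1.7325 ≈ 5540.8 m/s.

Δv ≈ 5.54 km/s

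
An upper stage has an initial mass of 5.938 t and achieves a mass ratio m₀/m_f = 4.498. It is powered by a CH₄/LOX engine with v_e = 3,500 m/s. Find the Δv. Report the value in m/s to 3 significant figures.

Δv = v_e · ln(4.498) = 3500.0 × 1.5036 ≈ 5262.7 m/s.

Δv ≈ 5260 m/s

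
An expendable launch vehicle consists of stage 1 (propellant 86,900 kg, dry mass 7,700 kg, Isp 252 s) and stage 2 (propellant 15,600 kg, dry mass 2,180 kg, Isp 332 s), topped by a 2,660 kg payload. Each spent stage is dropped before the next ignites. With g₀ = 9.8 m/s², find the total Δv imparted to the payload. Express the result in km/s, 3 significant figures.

Δv ≈ 8.16 km/s

Ignition mass of stage 1 = 86,900+7,700 + 15,600+2,180 + 2,660 = 115,040 kg.
Stage 1: m₀ = 115,040 kg, m_f = 115,040 − 86,900 = 28,140 kg; Δv = 252×9.8×ln(4.088) = 2469.6×1.4081 ≈ 3477 m/s.
Stage 2: m₀ = 20,440 kg, m_f = 20,440 − 15,600 = 4,840 kg; Δv = 332×9.8×ln(4.223) = 3253.6×1.4406 ≈ 4687 m/s.
Total Δv = 3477 + 4687 = 8164 m/s.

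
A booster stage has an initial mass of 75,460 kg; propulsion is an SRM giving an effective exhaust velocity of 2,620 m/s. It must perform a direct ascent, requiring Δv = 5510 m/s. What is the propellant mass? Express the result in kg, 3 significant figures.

Using Δv = v_e ln(m₀/m_f): m₀/m_f = exp(Δv / v_e) = exp(5510 / 2620.0) = exp(2.1031) = 8.1911.
m_f = 75,460 / 8.1911 = 9,212.44 kg, so propellant = m₀ − m_f = 75,460 − 9,212.44 = 66,247.56 kg.

propellant mass ≈ 66200 kg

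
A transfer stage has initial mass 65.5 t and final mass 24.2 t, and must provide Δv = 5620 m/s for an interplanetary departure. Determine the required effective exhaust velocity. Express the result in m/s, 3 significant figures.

ln(m₀/m_f) = ln(65500/24200) = ln(2.707) = 0.9957.
Rocket equation: v_e = Δv / ln(m₀/m_f) = 5620 / 0.9957 = 5644.3 m/s.

v_e ≈ 5640 m/s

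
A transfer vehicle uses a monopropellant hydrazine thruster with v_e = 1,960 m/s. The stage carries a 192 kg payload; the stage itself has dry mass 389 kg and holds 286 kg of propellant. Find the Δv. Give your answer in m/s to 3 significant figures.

m₀ = payload + dry + propellant = 192 + 389 + 286 = 867 kg.
m_f = payload + dry = 192 + 389 = 581 kg.
Using Δv = v_e ln(m₀/m_f): Δv = v_e · ln(m₀/m_f) = 1960.0 × ln(1.492) = 1960.0 × 0.4003 ≈ 784.6 m/s.

Δv ≈ 785 m/s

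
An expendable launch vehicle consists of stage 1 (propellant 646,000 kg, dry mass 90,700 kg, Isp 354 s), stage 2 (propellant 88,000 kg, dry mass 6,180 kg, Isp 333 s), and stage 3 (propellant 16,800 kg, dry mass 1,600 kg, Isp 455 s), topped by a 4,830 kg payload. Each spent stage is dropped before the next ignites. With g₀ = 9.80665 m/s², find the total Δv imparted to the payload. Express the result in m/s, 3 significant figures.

Ignition mass of stage 1 = 646,000+90,700 + 88,000+6,180 + 16,800+1,600 + 4,830 = 854,110 kg.
Stage 1: m₀ = 854,110 kg, m_f = 854,110 − 646,000 = 208,110 kg; Δv = 354×9.80665×ln(4.104) = 3471.6×1.4120 ≈ 4902 m/s.
Stage 2: m₀ = 117,410 kg, m_f = 117,410 − 88,000 = 29,410 kg; Δv = 333×9.80665×ln(3.992) = 3265.6×1.3843 ≈ 4521 m/s.
Stage 3: m₀ = 23,230 kg, m_f = 23,230 − 16,800 = 6,430 kg; Δv = 455×9.80665×ln(3.613) = 4462.0×1.2845 ≈ 5731 m/s.
Total Δv = 4902 + 4521 + 5731 = 15154 m/s.

Δv ≈ 15200 m/s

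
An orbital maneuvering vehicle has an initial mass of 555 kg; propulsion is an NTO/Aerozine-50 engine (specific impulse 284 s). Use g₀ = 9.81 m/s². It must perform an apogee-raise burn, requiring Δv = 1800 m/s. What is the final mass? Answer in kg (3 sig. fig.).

v_e = Isp · g₀ = 284 × 9.81 = 2786.0 m/s.
Rocket equation: m₀/m_f = exp(Δv / v_e) = exp(1800 / 2786.0) = exp(0.6461) = 1.9080.
m_f = m₀ / 1.9080 = 555 / 1.9080 = 290.881 kg.

final mass ≈ 291 kg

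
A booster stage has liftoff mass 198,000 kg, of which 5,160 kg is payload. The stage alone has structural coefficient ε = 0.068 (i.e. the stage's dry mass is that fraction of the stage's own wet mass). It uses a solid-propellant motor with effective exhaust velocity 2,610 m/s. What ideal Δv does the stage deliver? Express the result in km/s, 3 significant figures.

Stage wet mass = m₀ − payload = 198,000 − 5,160 = 192,840 kg.
Stage dry mass = ε × stage wet mass = 0.068 × 192,840 = 13,113.1 kg.
Burnout mass m_f = stage dry + payload = 13,113.1 + 5,160 = 18,273.1 kg.
Δv = v_e · ln(198,000/18,273.1) = 2610.0 × ln(10.84) = 2610.0 × 2.3828 ≈ 6219 m/s.

Δv ≈ 6.22 km/s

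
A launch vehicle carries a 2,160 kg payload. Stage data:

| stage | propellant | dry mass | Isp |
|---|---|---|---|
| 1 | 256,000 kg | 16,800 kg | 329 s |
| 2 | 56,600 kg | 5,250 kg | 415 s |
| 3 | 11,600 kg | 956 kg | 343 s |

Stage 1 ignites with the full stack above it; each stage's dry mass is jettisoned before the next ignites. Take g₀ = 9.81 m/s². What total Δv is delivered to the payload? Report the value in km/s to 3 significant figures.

Δv ≈ 15.0 km/s

Ignition mass of stage 1 = 256,000+16,800 + 56,600+5,250 + 11,600+956 + 2,160 = 349,366 kg.
Stage 1: m₀ = 349,366 kg, m_f = 349,366 − 256,000 = 93,366 kg; Δv = 329×9.81×ln(3.742) = 3227.5×1.3196 ≈ 4259 m/s.
Stage 2: m₀ = 76,566 kg, m_f = 76,566 − 56,600 = 19,966 kg; Δv = 415×9.81×ln(3.835) = 4071.2×1.3441 ≈ 5472 m/s.
Stage 3: m₀ = 14,716 kg, m_f = 14,716 − 11,600 = 3,116 kg; Δv = 343×9.81×ln(4.723) = 3364.8×1.5524 ≈ 5224 m/s.
Total Δv = 4259 + 5472 + 5224 = 14955 m/s.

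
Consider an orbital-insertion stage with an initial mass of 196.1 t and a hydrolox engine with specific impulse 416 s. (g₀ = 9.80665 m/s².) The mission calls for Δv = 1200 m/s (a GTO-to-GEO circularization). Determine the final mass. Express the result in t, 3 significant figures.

final mass ≈ 146 t

v_e = Isp · g₀ = 416 × 9.80665 = 4079.6 m/s.
Using Δv = v_e ln(m₀/m_f): m₀/m_f = exp(Δv / v_e) = exp(1200 / 4079.6) = exp(0.2941) = 1.3420.
m_f = m₀ / 1.3420 = 196.1 / 1.3420 = 146.125 t.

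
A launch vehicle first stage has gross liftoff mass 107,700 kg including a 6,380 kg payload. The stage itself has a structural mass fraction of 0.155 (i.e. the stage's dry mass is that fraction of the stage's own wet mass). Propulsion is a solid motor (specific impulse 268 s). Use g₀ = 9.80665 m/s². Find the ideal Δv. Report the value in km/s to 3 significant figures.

Stage wet mass = m₀ − payload = 107,700 − 6,380 = 101,320 kg.
Stage dry mass = ε × stage wet mass = 0.155 × 101,320 = 15,704.6 kg.
Burnout mass m_f = stage dry + payload = 15,704.6 + 6,380 = 22,084.6 kg.
v_e = Isp · g₀ = 268 × 9.80665 = 2628.2 m/s.
By the Tsiolkovsky rocket equation, Δv = v_e · ln(107,700/22,084.6) = 2628.2 × ln(4.877) = 2628.2 × 1.5845 ≈ 4164 m/s.

Δv ≈ 4.16 km/s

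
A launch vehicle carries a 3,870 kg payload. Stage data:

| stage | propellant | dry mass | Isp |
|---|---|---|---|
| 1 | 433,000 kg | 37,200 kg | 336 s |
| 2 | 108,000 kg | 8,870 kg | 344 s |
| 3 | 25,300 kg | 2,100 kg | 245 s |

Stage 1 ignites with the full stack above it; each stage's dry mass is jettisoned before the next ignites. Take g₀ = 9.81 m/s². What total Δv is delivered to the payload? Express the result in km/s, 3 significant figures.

Ignition mass of stage 1 = 433,000+37,200 + 108,000+8,870 + 25,300+2,100 + 3,870 = 618,340 kg.
Stage 1: m₀ = 618,340 kg, m_f = 618,340 − 433,000 = 185,340 kg; Δv = 336×9.81×ln(3.336) = 3296.2×1.2048 ≈ 3971 m/s.
Stage 2: m₀ = 148,140 kg, m_f = 148,140 − 108,000 = 40,140 kg; Δv = 344×9.81×ln(3.691) = 3374.6×1.3058 ≈ 4407 m/s.
Stage 3: m₀ = 31,270 kg, m_f = 31,270 − 25,300 = 5,970 kg; Δv = 245×9.81×ln(5.238) = 2403.5×1.6559 ≈ 3980 m/s.
Total Δv = 3971 + 4407 + 3980 = 12358 m/s.

Δv ≈ 12.4 km/s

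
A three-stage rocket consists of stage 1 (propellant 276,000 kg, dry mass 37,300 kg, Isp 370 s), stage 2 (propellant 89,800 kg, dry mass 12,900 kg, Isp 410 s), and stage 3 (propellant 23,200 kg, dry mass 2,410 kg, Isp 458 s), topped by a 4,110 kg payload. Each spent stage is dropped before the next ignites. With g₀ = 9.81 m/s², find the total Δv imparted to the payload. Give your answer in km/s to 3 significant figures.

Δv ≈ 14.9 km/s

Ignition mass of stage 1 = 276,000+37,300 + 89,800+12,900 + 23,200+2,410 + 4,110 = 445,720 kg.
Stage 1: m₀ = 445,720 kg, m_f = 445,720 − 276,000 = 169,720 kg; Δv = 370×9.81×ln(2.626) = 3629.7×0.9655 ≈ 3505 m/s.
Stage 2: m₀ = 132,420 kg, m_f = 132,420 − 89,800 = 42,620 kg; Δv = 410×9.81×ln(3.107) = 4022.1×1.1337 ≈ 4560 m/s.
Stage 3: m₀ = 29,720 kg, m_f = 29,720 − 23,200 = 6,520 kg; Δv = 458×9.81×ln(4.558) = 4493.0×1.5169 ≈ 6816 m/s.
Total Δv = 3505 + 4560 + 6816 = 14881 m/s.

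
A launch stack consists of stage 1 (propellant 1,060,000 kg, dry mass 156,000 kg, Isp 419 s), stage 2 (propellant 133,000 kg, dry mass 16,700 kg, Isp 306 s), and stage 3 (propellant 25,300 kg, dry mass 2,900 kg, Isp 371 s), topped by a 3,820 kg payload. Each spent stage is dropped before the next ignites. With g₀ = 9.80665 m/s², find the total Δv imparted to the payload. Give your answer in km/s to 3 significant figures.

Ignition mass of stage 1 = 1,060,000+156,000 + 133,000+16,700 + 25,300+2,900 + 3,820 = 1,397,720 kg.
Stage 1: m₀ = 1,397,720 kg, m_f = 1,397,720 − 1,060,000 = 337,720 kg; Δv = 419×9.80665×ln(4.139) = 4109.0×1.4204 ≈ 5836 m/s.
Stage 2: m₀ = 181,720 kg, m_f = 181,720 − 133,000 = 48,720 kg; Δv = 306×9.80665×ln(3.73) = 3000.8×1.3164 ≈ 3950 m/s.
Stage 3: m₀ = 32,020 kg, m_f = 32,020 − 25,300 = 6,720 kg; Δv = 371×9.80665×ln(4.765) = 3638.3×1.5613 ≈ 5680 m/s.
Total Δv = 5836 + 3950 + 5680 = 15466 m/s.

Δv ≈ 15.5 km/s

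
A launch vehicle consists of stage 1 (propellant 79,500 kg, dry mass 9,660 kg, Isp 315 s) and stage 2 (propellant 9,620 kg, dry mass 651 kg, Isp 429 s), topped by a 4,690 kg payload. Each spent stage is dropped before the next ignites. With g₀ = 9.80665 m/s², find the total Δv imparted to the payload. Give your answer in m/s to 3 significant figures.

Δv ≈ 8790 m/s

Ignition mass of stage 1 = 79,500+9,660 + 9,620+651 + 4,690 = 104,121 kg.
Stage 1: m₀ = 104,121 kg, m_f = 104,121 − 79,500 = 24,621 kg; Δv = 315×9.80665×ln(4.229) = 3089.1×1.4420 ≈ 4454 m/s.
Stage 2: m₀ = 14,961 kg, m_f = 14,961 − 9,620 = 5,341 kg; Δv = 429×9.80665×ln(2.801) = 4207.1×1.0300 ≈ 4333 m/s.
Total Δv = 4454 + 4333 = 8787 m/s.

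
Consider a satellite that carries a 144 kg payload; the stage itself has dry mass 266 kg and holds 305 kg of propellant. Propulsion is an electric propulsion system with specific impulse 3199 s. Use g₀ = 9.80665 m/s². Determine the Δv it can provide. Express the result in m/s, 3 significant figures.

v_e = Isp · g₀ = 3199 × 9.80665 = 31371.5 m/s.
m₀ = payload + dry + propellant = 144 + 266 + 305 = 715 kg.
m_f = payload + dry = 144 + 266 = 410 kg.
Rocket equation: Δv = v_e · ln(m₀/m_f) = 31371.5 × ln(1.744) = 31371.5 × 0.5561 ≈ 17446.5 m/s.

Δv ≈ 17400 m/s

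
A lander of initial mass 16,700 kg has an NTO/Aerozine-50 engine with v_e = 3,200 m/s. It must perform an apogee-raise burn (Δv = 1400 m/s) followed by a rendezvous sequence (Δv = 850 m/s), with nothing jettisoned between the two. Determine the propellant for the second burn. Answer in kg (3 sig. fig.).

propellant for the second burn ≈ 2520 kg

After the first burn: m = 16700 × exp(−1400/3200.0) = 16700 × 0.64565 = 10,782.4 kg.
After the second burn: m = 10,782.4 × exp(−850/3200.0) = 10,782.4 × 0.76673 = 8,267.19 kg.
Second-burn propellant = 10,782.4 − 8,267.19 = 2,515.21 kg.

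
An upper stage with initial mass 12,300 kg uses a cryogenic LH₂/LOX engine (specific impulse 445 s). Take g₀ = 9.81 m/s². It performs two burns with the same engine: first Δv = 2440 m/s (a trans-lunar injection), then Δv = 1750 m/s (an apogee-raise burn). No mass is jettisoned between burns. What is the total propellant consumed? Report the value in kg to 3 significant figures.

v_e = Isp · g₀ = 445 × 9.81 = 4365.4 m/s.
After the first burn: m = 12300 × exp(−2440/4365.4) = 12300 × 0.57182 = 7,033.39 kg.
After the second burn: m = 7,033.39 × exp(−1750/4365.4) = 7,033.39 × 0.66973 = 4,710.47 kg.
Total propellant = m₀ − m_final = 12300 − 4,710.47 = 7,589.53 kg.

total propellant consumed ≈ 7590 kg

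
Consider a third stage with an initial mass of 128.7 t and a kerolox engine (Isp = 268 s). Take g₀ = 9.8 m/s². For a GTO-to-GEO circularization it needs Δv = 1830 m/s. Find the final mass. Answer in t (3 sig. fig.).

final mass ≈ 64.1 t

v_e = Isp · g₀ = 268 × 9.8 = 2626.4 m/s.
m₀/m_f = exp(Δv / v_e) = exp(1830 / 2626.4) = exp(0.6968) = 2.0073.
m_f = m₀ / 2.0073 = 128.7 / 2.0073 = 64.116 t.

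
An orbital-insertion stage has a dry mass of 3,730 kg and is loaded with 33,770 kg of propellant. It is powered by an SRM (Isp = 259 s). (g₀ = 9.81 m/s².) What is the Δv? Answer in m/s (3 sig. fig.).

Δv ≈ 5860 m/s

v_e = Isp · g₀ = 259 × 9.81 = 2540.8 m/s.
m₀ = m_dry + m_prop = 3,730 + 33,770 = 37,500 kg.
Δv = v_e · ln(m₀/m_f) = 2540.8 × ln(10.05) = 2540.8 × 2.3079 ≈ 5864.0 m/s.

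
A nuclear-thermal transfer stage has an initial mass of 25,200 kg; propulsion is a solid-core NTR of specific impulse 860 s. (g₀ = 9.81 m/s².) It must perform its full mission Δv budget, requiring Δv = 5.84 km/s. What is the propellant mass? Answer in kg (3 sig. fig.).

v_e = Isp · g₀ = 860 × 9.81 = 8436.6 m/s.
m₀/m_f = exp(Δv / v_e) = exp(5840 / 8436.6) = exp(0.6922) = 1.9982.
m_f = 25,200 / 1.9982 = 12,611.4 kg, so propellant = m₀ − m_f = 25,200 − 12,611.4 = 12,588.6 kg.

propellant mass ≈ 12600 kg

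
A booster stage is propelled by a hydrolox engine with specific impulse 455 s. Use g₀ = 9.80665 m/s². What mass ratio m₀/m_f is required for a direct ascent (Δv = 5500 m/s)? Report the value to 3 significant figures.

mass ratio ≈ 3.43

v_e = Isp · g₀ = 455 × 9.80665 = 4462.0 m/s.
m₀/m_f = exp(Δv / v_e) = exp(5500 / 4462.0) = exp(1.2326) = 3.4302.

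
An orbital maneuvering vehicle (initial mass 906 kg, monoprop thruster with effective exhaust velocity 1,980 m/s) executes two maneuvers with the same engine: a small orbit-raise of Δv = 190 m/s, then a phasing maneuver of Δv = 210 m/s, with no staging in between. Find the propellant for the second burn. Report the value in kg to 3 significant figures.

After the first burn: m = 906 × exp(−190/1980.0) = 906 × 0.90850 = 823.101 kg.
After the second burn: m = 823.101 × exp(−210/1980.0) = 823.101 × 0.89937 = 740.272 kg.
Second-burn propellant = 823.101 − 740.272 = 82.829 kg.

propellant for the second burn ≈ 82.8 kg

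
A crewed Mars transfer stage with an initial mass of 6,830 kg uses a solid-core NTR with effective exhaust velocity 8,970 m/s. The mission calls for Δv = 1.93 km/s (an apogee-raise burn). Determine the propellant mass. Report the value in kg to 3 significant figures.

propellant mass ≈ 1320 kg

Rocket equation: m₀/m_f = exp(Δv / v_e) = exp(1930 / 8970.0) = exp(0.2152) = 1.2401.
m_f = 6,830 / 1.2401 = 5,507.62 kg, so propellant = m₀ − m_f = 6,830 − 5,507.62 = 1,322.38 kg.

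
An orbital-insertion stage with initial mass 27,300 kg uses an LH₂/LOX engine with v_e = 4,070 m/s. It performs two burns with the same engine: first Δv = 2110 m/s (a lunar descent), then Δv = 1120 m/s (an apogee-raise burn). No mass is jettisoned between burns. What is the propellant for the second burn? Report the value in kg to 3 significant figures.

After the first burn: m = 27300 × exp(−2110/4070.0) = 27300 × 0.59546 = 16,256.1 kg.
After the second burn: m = 16,256.1 × exp(−1120/4070.0) = 16,256.1 × 0.75943 = 12,345.4 kg.
Second-burn propellant = 16,256.1 − 12,345.4 = 3,910.7 kg.

propellant for the second burn ≈ 3910 kg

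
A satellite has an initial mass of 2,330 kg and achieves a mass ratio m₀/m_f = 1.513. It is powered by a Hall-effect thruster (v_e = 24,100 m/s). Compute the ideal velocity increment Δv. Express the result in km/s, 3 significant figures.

Δv ≈ 9.98 km/s

Δv = v_e · ln(1.513) = 24100.0 × 0.4141 ≈ 9979.7 m/s.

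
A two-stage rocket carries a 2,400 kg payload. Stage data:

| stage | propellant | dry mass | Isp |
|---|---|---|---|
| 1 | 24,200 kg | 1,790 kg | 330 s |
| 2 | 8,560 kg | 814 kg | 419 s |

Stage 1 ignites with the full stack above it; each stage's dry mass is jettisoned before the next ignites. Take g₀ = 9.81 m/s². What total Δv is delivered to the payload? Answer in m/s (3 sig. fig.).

Δv ≈ 8650 m/s

Ignition mass of stage 1 = 24,200+1,790 + 8,560+814 + 2,400 = 37,764 kg.
Stage 1: m₀ = 37,764 kg, m_f = 37,764 − 24,200 = 13,564 kg; Δv = 330×9.81×ln(2.784) = 3237.3×1.0239 ≈ 3315 m/s.
Stage 2: m₀ = 11,774 kg, m_f = 11,774 − 8,560 = 3,214 kg; Δv = 419×9.81×ln(3.663) = 4110.4×1.2984 ≈ 5337 m/s.
Total Δv = 3315 + 5337 = 8652 m/s.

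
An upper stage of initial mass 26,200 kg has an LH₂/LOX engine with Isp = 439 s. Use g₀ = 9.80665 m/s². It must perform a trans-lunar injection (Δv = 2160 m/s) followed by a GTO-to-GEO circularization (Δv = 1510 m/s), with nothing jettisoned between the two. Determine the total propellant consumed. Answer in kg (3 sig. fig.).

v_e = Isp · g₀ = 439 × 9.80665 = 4305.1 m/s.
After the first burn: m = 26200 × exp(−2160/4305.1) = 26200 × 0.60548 = 15,863.6 kg.
After the second burn: m = 15,863.6 × exp(−1510/4305.1) = 15,863.6 × 0.70416 = 11,170.5 kg.
Total propellant = m₀ − m_final = 26200 − 11,170.5 = 15,029.5 kg.

total propellant consumed ≈ 15000 kg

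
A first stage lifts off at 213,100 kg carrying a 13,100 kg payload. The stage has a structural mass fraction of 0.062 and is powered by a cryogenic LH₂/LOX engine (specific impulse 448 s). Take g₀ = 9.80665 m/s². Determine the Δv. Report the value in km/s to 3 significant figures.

Δv ≈ 9.33 km/s

Stage wet mass = m₀ − payload = 213,100 − 13,100 = 200,000 kg.
Stage dry mass = ε × stage wet mass = 0.062 × 200,000 = 12,400 kg.
Burnout mass m_f = stage dry + payload = 12,400 + 13,100 = 25,500 kg.
v_e = Isp · g₀ = 448 × 9.80665 = 4393.4 m/s.
Rocket equation: Δv = v_e · ln(213,100/25,500) = 4393.4 × ln(8.357) = 4393.4 × 2.1231 ≈ 9328 m/s.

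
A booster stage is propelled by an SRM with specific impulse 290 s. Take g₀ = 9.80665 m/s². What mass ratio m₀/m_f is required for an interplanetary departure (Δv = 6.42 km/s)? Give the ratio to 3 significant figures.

mass ratio ≈ 9.56

v_e = Isp · g₀ = 290 × 9.80665 = 2843.9 m/s.
m₀/m_f = exp(Δv / v_e) = exp(6420 / 2843.9) = exp(2.2574) = 9.5586.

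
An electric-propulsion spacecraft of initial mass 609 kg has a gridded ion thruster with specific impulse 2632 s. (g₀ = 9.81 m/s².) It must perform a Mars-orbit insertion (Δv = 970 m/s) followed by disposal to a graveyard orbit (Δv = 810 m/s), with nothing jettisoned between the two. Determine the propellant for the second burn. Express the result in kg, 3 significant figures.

v_e = Isp · g₀ = 2632 × 9.81 = 25819.9 m/s.
After the first burn: m = 609 × exp(−970/25819.9) = 609 × 0.96313 = 586.546 kg.
After the second burn: m = 586.546 × exp(−810/25819.9) = 586.546 × 0.96912 = 568.433 kg.
Second-burn propellant = 586.546 − 568.433 = 18.113 kg.

propellant for the second burn ≈ 18.1 kg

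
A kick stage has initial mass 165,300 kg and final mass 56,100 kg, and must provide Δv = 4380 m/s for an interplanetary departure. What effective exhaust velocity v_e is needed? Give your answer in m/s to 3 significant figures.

ln(m₀/m_f) = ln(165300/56100) = ln(2.947) = 1.0806.
v_e = Δv / ln(m₀/m_f) = 4380 / 1.0806 = 4053.2 m/s.

v_e ≈ 4050 m/s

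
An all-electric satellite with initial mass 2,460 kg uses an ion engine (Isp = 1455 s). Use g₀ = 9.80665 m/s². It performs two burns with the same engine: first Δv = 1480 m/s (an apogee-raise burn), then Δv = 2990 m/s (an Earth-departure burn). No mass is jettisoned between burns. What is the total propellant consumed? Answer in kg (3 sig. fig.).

v_e = Isp · g₀ = 1455 × 9.80665 = 14268.7 m/s.
After the first burn: m = 2460 × exp(−1480/14268.7) = 2460 × 0.90147 = 2,217.62 kg.
After the second burn: m = 2,217.62 × exp(−2990/14268.7) = 2,217.62 × 0.81095 = 1,798.38 kg.
Total propellant = m₀ − m_final = 2460 − 1,798.38 = 661.62 kg.

total propellant consumed ≈ 662 kg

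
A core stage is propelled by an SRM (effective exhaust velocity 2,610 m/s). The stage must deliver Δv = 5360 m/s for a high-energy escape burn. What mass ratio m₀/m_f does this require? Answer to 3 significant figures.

mass ratio ≈ 7.80

Using Δv = v_e ln(m₀/m_f): m₀/m_f = exp(Δv / v_e) = exp(5360 / 2610.0) = exp(2.0536) = 7.7962.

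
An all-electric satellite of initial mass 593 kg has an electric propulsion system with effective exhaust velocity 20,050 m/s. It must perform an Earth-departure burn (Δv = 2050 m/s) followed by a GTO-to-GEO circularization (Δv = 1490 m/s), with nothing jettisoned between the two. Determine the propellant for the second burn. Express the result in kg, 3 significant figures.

After the first burn: m = 593 × exp(−2050/20050.0) = 593 × 0.90281 = 535.366 kg.
After the second burn: m = 535.366 × exp(−1490/20050.0) = 535.366 × 0.92838 = 497.023 kg.
Second-burn propellant = 535.366 − 497.023 = 38.343 kg.

propellant for the second burn ≈ 38.3 kg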